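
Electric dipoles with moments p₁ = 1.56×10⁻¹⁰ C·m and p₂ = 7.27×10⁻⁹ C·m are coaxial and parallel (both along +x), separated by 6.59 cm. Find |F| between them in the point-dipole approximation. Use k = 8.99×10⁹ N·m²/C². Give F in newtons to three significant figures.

F ≈ 0.00324 N

On-axis field of dipole 1 at distance r: E = 2kp₁/r³. Force on dipole 2 is F = p₂·dE/dr (gradient along axis).
dE/dr = −6kp₁/r⁴, so |F| = 6kp₁p₂/r⁴ (attractive for aligned moments).
F = 6(8.99×10⁹)(1.56×10⁻¹⁰)(7.27×10⁻⁹)/(0.0659)⁴ = 0.003244 N.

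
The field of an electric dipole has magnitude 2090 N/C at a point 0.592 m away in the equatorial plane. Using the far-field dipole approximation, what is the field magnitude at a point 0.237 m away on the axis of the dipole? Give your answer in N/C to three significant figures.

E ≈ 6.51×10⁴ N/C

Dipole fields scale as 1/r³ in the far field.
The axial field is twice the equatorial field at the same r, so the geometry factor is 2/1.
E₂ = E₁ · (2/1) · (r₁/r₂)³ = 2090 · 2 · (0.592/0.237)³.
(r₁/r₂)³ = (2.498)³ = 15.59.
E₂ ≈ 6.515×10⁴ N/C.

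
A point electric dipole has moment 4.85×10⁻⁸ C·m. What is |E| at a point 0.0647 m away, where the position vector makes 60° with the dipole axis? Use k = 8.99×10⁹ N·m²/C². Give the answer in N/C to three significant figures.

At angle θ the dipole field magnitude is E = (kp/r³)·√(1 + 3cos²θ).
kp/r³ = (8.99×10⁹)(4.85×10⁻⁸) / (0.0647)³ = 1.610×10⁶ N/C.
√(1 + 3cos²60°) = √(1 + 3·0.2500) = √1.7500 ≈ 1.3229.
E ≈ 1.610×10⁶ × 1.323 = 2.130×10⁶ N/C.

E ≈ 2.13×10⁶ N/C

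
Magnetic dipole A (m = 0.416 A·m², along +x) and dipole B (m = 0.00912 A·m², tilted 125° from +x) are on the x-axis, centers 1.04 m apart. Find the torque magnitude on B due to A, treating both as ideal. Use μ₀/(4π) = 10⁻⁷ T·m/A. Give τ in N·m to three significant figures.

Dipole B is on the axis of dipole A, so B₁ there is axial: B₁ = (μ₀/4π)·2m₁/r³ along +x.
B₁ = 2(10⁻⁷)(0.416)/(1.04)³ = 7.396×10⁻⁸ T.
τ = m₂ B₁ sinθ.
τ = (0.00912)(7.396×10⁻⁸)·sin125° = 5.526×10⁻¹⁰ N·m.

τ ≈ 5.53×10⁻¹⁰ N·m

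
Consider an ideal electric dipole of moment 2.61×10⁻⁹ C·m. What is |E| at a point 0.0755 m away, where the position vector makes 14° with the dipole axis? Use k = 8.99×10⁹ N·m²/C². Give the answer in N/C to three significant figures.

E ≈ 1.07×10⁵ N/C

At angle θ the dipole field magnitude is E = (kp/r³)·√(1 + 3cos²θ).
kp/r³ = (8.99×10⁹)(2.61×10⁻⁹) / (0.0755)³ = 5.452×10⁴ N/C.
√(1 + 3cos²14°) = √(1 + 3·0.9415) = √3.8244 ≈ 1.9556.
E ≈ 5.452×10⁴ × 1.956 = 1.066×10⁵ N/C.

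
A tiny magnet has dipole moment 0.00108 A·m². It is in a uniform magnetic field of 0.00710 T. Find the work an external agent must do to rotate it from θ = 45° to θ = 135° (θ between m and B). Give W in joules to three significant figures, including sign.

W_ext = ΔU = −mB cosθ₂ + mB cosθ₁ = mB(cosθ₁ − cosθ₂).
W = (0.00108)(0.00710)·(cos45° − cos135°) = (7.668×10⁻⁶)·(+1.4142) = 1.084×10⁻⁵ J.

W ≈ 1.08×10⁻⁵ J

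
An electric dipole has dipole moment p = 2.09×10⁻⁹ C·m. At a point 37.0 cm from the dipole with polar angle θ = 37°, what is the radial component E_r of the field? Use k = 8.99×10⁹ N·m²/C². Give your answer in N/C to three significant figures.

For a dipole, E_r = (2kp cosθ)/r³.
kp/r³ = (8.99×10⁹)(2.09×10⁻⁹)/(0.370)³ = 370.9 N/C.
E_r = 2·370.9·cos37° = 592.5 N/C.

E_r ≈ 592 N/C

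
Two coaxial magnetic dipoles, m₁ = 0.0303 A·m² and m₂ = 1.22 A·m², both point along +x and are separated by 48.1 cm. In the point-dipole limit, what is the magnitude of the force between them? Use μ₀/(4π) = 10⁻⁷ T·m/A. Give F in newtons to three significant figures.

F ≈ 4.14×10⁻⁷ N

On-axis B of dipole 1: B = (μ₀/4π)·2m₁/r³. Force on dipole 2: F = m₂·dB/dr.
dB/dr = −(μ₀/4π)·6m₁/r⁴, so |F| = (μ₀/4π)·6m₁m₂/r⁴.
F = 6(10⁻⁷)(0.0303)(1.22)/(0.481)⁴ = 4.144×10⁻⁷ N.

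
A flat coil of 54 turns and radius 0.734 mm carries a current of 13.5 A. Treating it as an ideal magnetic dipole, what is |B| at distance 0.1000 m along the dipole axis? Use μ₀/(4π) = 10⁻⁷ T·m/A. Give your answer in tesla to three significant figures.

B ≈ 2.47×10⁻⁷ T

m = NIA = NIπa² = 54·(13.5)·π·(7.34×10⁻⁴)² = 0.001234 A·m².
On axis B = (μ₀/4π)·2m/r³.
B = 2·(10⁻⁷)·(0.001234) / (0.100)³ = 2.468×10⁻⁷ T.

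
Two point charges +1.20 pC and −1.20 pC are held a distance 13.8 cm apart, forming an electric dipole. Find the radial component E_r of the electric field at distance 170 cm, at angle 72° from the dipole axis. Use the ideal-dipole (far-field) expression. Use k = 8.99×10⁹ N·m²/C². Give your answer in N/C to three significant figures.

E_r ≈ 1.87×10⁻⁴ N/C

Dipole moment p = qd = (1.20×10⁻¹² C)(0.138 m) = 1.656×10⁻¹³ C·m.
For a dipole, E_r = (2kp cosθ)/r³.
kp/r³ = (8.99×10⁹)(1.656×10⁻¹³)/(1.70)³ = 3.030×10⁻⁴ N/C.
E_r = 2·3.030×10⁻⁴·cos72° = 1.873×10⁻⁴ N/C.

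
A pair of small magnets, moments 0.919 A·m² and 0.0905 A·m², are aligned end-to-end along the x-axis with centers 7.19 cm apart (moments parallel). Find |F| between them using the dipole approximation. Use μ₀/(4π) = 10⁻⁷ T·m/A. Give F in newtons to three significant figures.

On-axis B of dipole 1: B = (μ₀/4π)·2m₁/r³. Force on dipole 2: F = m₂·dB/dr.
dB/dr = −(μ₀/4π)·6m₁/r⁴, so |F| = (μ₀/4π)·6m₁m₂/r⁴.
F = 6(10⁻⁷)(0.919)(0.0905)/(0.0719)⁴ = 0.001867 N.

F ≈ 0.00187 N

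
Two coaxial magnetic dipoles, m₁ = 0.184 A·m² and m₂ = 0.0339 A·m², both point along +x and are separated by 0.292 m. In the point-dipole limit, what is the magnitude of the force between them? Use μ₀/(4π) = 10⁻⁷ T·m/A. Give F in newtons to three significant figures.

F ≈ 5.15×10⁻⁷ N

On-axis B of dipole 1: B = (μ₀/4π)·2m₁/r³. Force on dipole 2: F = m₂·dB/dr.
dB/dr = −(μ₀/4π)·6m₁/r⁴, so |F| = (μ₀/4π)·6m₁m₂/r⁴.
F = 6(10⁻⁷)(0.184)(0.0339)/(0.292)⁴ = 5.148×10⁻⁷ N.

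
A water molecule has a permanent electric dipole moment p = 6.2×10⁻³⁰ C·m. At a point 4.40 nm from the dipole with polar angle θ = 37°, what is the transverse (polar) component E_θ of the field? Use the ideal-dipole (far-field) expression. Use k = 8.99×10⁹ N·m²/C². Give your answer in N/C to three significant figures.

For a dipole, E_θ = (kp sinθ)/r³.
kp/r³ = (8.99×10⁹)(6.20×10⁻³⁰)/(4.40×10⁻⁹)³ = 6.543×10⁵ N/C.
E_θ = 6.543×10⁵·sin37° = 3.938×10⁵ N/C.

E_θ ≈ 3.94×10⁵ N/C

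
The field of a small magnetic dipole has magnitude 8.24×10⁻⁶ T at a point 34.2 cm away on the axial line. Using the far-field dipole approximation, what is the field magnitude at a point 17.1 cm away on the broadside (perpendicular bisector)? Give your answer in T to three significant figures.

Dipole fields scale as 1/r³ in the far field.
The axial field is twice the equatorial field at the same r, so the geometry factor is 1/2.
B₂ = B₁ · (1/2) · (r₁/r₂)³ = 8.24×10⁻⁶ · 0.5 · (34.2/17.1)³.
(r₁/r₂)³ = (2)³ = 8.
B₂ ≈ 3.296×10⁻⁵ T.

B ≈ 3.30×10⁻⁵ T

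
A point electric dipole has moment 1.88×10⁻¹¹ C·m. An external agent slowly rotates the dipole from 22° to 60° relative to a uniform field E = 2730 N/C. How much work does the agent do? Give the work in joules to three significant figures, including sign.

W_ext = ΔU = U(θ₂) − U(θ₁) = −pE cosθ₂ − (−pE cosθ₁) = pE(cosθ₁ − cosθ₂).
W = (1.88×10⁻¹¹)(2730)·(cos22° − cos60°) = (5.132×10⁻⁸)·(+0.4272) = 2.192×10⁻⁸ J.

W ≈ 2.19×10⁻⁸ J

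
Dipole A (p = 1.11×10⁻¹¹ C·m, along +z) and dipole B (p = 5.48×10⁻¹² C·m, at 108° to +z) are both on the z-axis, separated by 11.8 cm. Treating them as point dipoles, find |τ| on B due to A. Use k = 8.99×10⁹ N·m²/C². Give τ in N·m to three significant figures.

τ ≈ 6.33×10⁻¹⁰ N·m

The second dipole sits on the axis of the first, so the field there is axial: E₁ = 2kp₁/r³ along +z.
E₁ = 2(8.99×10⁹)(1.11×10⁻¹¹)/(0.118)³ = 121.5 N/C.
Torque on the second dipole: τ = p₂ E₁ sinθ.
τ = (5.48×10⁻¹²)(121.5)·sin108° = 6.331×10⁻¹⁰ N·m.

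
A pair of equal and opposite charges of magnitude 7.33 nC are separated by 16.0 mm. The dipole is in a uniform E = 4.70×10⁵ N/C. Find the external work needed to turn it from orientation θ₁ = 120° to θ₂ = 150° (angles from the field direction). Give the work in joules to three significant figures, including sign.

W ≈ 2.02×10⁻⁵ J

Dipole moment p = qd = (7.33×10⁻⁹ C)(0.0160 m) = 1.173×10⁻¹⁰ C·m.
W_ext = ΔU = U(θ₂) − U(θ₁) = −pE cosθ₂ − (−pE cosθ₁) = pE(cosθ₁ − cosθ₂).
W = (1.173×10⁻¹⁰)(4.70×10⁵)·(cos120° − cos150°) = (5.513×10⁻⁵)·(+0.3660) = 2.018×10⁻⁵ J.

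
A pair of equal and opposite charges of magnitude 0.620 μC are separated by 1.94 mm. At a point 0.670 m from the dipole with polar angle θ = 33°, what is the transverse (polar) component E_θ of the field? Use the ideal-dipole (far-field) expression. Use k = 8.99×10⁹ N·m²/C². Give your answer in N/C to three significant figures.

Dipole moment p = qd = (6.20×10⁻⁷ C)(0.00194 m) = 1.203×10⁻⁹ C·m.
For a dipole, E_θ = (kp sinθ)/r³.
kp/r³ = (8.99×10⁹)(1.203×10⁻⁹)/(0.670)³ = 35.96 N/C.
E_θ = 35.96·sin33° = 19.58 N/C.

E_θ ≈ 19.6 N/C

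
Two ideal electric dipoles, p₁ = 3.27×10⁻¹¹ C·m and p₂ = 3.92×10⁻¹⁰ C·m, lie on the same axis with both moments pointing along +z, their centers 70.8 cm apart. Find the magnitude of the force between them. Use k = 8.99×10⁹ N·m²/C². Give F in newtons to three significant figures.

On-axis field of dipole 1 at distance r: E = 2kp₁/r³. Force on dipole 2 is F = p₂·dE/dr (gradient along axis).
dE/dr = −6kp₁/r⁴, so |F| = 6kp₁p₂/r⁴ (attractive for aligned moments).
F = 6(8.99×10⁹)(3.27×10⁻¹¹)(3.92×10⁻¹⁰)/(0.708)⁴ = 2.752×10⁻⁹ N.

F ≈ 2.75×10⁻⁹ N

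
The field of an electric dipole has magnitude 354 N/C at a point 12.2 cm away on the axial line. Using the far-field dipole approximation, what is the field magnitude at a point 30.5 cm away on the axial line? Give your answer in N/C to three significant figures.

Dipole fields scale as 1/r³ in the far field; the geometry is the same at both points.
E₂ = E₁ · (r₁/r₂)³ = 354 · (12.2/30.5)³.
(r₁/r₂)³ = (0.4)³ = 0.064.
E₂ ≈ 22.66 N/C.

E ≈ 22.7 N/C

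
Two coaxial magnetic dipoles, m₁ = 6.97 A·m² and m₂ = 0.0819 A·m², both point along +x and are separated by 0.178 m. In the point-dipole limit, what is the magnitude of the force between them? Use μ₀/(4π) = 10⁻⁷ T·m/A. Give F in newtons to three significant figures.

On-axis B of dipole 1: B = (μ₀/4π)·2m₁/r³. Force on dipole 2: F = m₂·dB/dr.
dB/dr = −(μ₀/4π)·6m₁/r⁴, so |F| = (μ₀/4π)·6m₁m₂/r⁴.
F = 6(10⁻⁷)(6.97)(0.0819)/(0.178)⁴ = 3.412×10⁻⁴ N.

F ≈ 3.41×10⁻⁴ N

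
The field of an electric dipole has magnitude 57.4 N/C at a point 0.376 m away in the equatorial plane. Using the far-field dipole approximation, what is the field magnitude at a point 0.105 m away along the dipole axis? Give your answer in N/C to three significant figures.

E ≈ 5270 N/C

Dipole fields scale as 1/r³ in the far field.
The axial field is twice the equatorial field at the same r, so the geometry factor is 2/1.
E₂ = E₁ · (2/1) · (r₁/r₂)³ = 57.4 · 2 · (0.376/0.105)³.
(r₁/r₂)³ = (3.581)³ = 45.92.
E₂ ≈ 5272 N/C.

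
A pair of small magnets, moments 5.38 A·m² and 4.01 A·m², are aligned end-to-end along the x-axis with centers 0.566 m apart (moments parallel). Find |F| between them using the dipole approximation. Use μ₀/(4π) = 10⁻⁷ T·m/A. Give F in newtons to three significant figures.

F ≈ 1.26×10⁻⁴ N

On-axis B of dipole 1: B = (μ₀/4π)·2m₁/r³. Force on dipole 2: F = m₂·dB/dr.
dB/dr = −(μ₀/4π)·6m₁/r⁴, so |F| = (μ₀/4π)·6m₁m₂/r⁴.
F = 6(10⁻⁷)(5.38)(4.01)/(0.566)⁴ = 1.261×10⁻⁴ N.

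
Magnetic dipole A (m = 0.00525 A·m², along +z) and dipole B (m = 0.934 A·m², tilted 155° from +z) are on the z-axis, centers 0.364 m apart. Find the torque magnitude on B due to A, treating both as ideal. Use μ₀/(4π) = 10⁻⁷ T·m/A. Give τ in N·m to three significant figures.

Dipole B is on the axis of dipole A, so B₁ there is axial: B₁ = (μ₀/4π)·2m₁/r³ along +z.
B₁ = 2(10⁻⁷)(0.00525)/(0.364)³ = 2.177×10⁻⁸ T.
τ = m₂ B₁ sinθ.
τ = (0.934)(2.177×10⁻⁸)·sin155° = 8.594×10⁻⁹ N·m.

τ ≈ 8.59×10⁻⁹ N·m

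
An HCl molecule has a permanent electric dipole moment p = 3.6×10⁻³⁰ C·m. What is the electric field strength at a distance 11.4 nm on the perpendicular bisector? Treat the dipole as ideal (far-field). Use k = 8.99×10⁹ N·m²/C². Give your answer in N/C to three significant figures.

E ≈ 2.18×10⁴ N/C

On the perpendicular bisector E = kp/r³ (half the axial value at the same distance).
E = (8.99×10⁹)(3.60×10⁻³⁰) / (1.14×10⁻⁸)³ = 2.184×10⁴ N/C.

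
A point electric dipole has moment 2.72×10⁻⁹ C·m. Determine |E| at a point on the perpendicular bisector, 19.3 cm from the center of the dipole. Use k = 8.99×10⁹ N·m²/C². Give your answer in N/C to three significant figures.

E ≈ 3400 N/C

On the perpendicular bisector E = kp/r³ (half the axial value at the same distance).
E = (8.99×10⁹)(2.72×10⁻⁹) / (0.193)³ = 3401 N/C.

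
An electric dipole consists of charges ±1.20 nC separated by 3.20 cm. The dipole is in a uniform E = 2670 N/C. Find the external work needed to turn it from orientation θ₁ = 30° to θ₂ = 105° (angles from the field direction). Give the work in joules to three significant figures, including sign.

Dipole moment p = qd = (1.20×10⁻⁹ C)(0.0320 m) = 3.84×10⁻¹¹ C·m.
W_ext = ΔU = U(θ₂) − U(θ₁) = −pE cosθ₂ − (−pE cosθ₁) = pE(cosθ₁ − cosθ₂).
W = (3.84×10⁻¹¹)(2670)·(cos30° − cos105°) = (1.025×10⁻⁷)·(+1.1248) = 1.153×10⁻⁷ J.

W ≈ 1.15×10⁻⁷ J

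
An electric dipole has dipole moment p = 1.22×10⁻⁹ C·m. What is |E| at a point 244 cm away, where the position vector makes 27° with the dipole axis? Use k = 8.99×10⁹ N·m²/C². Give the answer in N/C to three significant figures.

E ≈ 1.39 N/C

At angle θ the dipole field magnitude is E = (kp/r³)·√(1 + 3cos²θ).
kp/r³ = (8.99×10⁹)(1.22×10⁻⁹) / (2.44)³ = 0.7550 N/C.
√(1 + 3cos²27°) = √(1 + 3·0.7939) = √3.3817 ≈ 1.8389.
E ≈ 0.7550 × 1.839 = 1.388 N/C.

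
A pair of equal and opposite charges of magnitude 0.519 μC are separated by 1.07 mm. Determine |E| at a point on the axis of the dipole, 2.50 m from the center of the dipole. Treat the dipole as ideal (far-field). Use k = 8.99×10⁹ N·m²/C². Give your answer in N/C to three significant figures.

E ≈ 0.639 N/C

Dipole moment p = qd = (5.19×10⁻⁷ C)(0.00107 m) = 5.553×10⁻¹⁰ C·m.
On the dipole axis E = 2kp/r³.
E = 2·(8.99×10⁹)(5.553×10⁻¹⁰) / (2.50)³ = 0.6390 N/C.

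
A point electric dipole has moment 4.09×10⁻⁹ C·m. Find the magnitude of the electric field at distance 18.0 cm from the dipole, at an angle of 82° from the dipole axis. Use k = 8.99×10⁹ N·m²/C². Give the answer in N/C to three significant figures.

E ≈ 6490 N/C

At angle θ the dipole field magnitude is E = (kp/r³)·√(1 + 3cos²θ).
kp/r³ = (8.99×10⁹)(4.09×10⁻⁹) / (0.180)³ = 6305 N/C.
√(1 + 3cos²82°) = √(1 + 3·0.0194) = √1.0581 ≈ 1.0286.
E ≈ 6305 × 1.029 = 6485 N/C.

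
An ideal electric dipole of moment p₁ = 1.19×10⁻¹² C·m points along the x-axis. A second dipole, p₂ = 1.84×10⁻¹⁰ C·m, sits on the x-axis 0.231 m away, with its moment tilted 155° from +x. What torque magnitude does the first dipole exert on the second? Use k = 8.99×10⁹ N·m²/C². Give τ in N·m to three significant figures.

The second dipole sits on the axis of the first, so the field there is axial: E₁ = 2kp₁/r³ along +x.
E₁ = 2(8.99×10⁹)(1.19×10⁻¹²)/(0.231)³ = 1.736 N/C.
Torque on the second dipole: τ = p₂ E₁ sinθ.
τ = (1.84×10⁻¹⁰)(1.736)·sin155° = 1.350×10⁻¹⁰ N·m.

τ ≈ 1.35×10⁻¹⁰ N·m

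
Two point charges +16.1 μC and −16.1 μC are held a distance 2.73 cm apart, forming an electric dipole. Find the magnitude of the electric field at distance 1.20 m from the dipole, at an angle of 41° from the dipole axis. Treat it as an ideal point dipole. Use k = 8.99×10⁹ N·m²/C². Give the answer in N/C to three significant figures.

E ≈ 3760 N/C

Dipole moment p = qd = (1.61×10⁻⁵ C)(0.0273 m) = 4.395×10⁻⁷ C·m.
At angle θ the dipole field magnitude is E = (kp/r³)·√(1 + 3cos²θ).
kp/r³ = (8.99×10⁹)(4.395×10⁻⁷) / (1.20)³ = 2287 N/C.
√(1 + 3cos²41°) = √(1 + 3·0.5696) = √2.7088 ≈ 1.6458.
E ≈ 2287 × 1.646 = 3763 N/C.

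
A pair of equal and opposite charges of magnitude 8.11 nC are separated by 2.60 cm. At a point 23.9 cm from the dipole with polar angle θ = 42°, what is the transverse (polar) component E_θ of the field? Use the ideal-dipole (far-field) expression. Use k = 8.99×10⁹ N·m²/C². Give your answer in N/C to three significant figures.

E_θ ≈ 92.9 N/C

Dipole moment p = qd = (8.11×10⁻⁹ C)(0.0260 m) = 2.109×10⁻¹⁰ C·m.
For a dipole, E_θ = (kp sinθ)/r³.
kp/r³ = (8.99×10⁹)(2.109×10⁻¹⁰)/(0.239)³ = 138.9 N/C.
E_θ = 138.9·sin42° = 92.93 N/C.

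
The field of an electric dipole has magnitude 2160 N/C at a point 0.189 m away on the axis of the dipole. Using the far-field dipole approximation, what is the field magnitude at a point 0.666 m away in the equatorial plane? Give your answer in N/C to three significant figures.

E ≈ 24.7 N/C

Dipole fields scale as 1/r³ in the far field.
The axial field is twice the equatorial field at the same r, so the geometry factor is 1/2.
E₂ = E₁ · (1/2) · (r₁/r₂)³ = 2160 · 0.5 · (0.189/0.666)³.
(r₁/r₂)³ = (0.2838)³ = 0.02285.
E₂ ≈ 24.68 N/C.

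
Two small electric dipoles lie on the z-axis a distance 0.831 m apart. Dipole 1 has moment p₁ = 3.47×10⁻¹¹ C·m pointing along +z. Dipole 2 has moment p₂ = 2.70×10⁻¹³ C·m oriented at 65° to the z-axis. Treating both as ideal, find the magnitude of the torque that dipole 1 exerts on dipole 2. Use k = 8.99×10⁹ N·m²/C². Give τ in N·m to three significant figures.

The second dipole sits on the axis of the first, so the field there is axial: E₁ = 2kp₁/r³ along +z.
E₁ = 2(8.99×10⁹)(3.47×10⁻¹¹)/(0.831)³ = 1.087 N/C.
Torque on the second dipole: τ = p₂ E₁ sinθ.
τ = (2.70×10⁻¹³)(1.087)·sin65° = 2.660×10⁻¹³ N·m.

τ ≈ 2.66×10⁻¹³ N·m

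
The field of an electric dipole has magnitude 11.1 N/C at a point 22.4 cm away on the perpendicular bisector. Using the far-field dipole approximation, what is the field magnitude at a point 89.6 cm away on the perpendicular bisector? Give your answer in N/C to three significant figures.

Dipole fields scale as 1/r³ in the far field; the geometry is the same at both points.
E₂ = E₁ · (r₁/r₂)³ = 11.1 · (22.4/89.6)³.
(r₁/r₂)³ = (0.25)³ = 0.01562.
E₂ ≈ 0.1734 N/C.

E ≈ 0.173 N/C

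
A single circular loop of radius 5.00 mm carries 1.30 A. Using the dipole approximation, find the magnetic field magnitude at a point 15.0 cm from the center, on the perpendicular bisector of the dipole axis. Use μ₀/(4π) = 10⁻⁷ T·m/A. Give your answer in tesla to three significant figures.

Magnetic moment m = IA = Iπa² = (1.30)·π·(0.00500)² = 1.021×10⁻⁴ A·m².
In the equatorial plane B = (μ₀/4π)·m/r³ (half the axial value).
B = (10⁻⁷)·(1.021×10⁻⁴) / (0.150)³ = 3.025×10⁻⁹ T.

B ≈ 3.03×10⁻⁹ T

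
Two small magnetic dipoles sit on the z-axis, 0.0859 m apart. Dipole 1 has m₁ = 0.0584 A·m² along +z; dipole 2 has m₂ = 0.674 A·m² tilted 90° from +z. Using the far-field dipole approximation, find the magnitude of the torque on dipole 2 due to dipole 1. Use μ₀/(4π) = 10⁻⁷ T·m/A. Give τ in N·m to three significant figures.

τ ≈ 1.24×10⁻⁵ N·m

Dipole B is on the axis of dipole A, so B₁ there is axial: B₁ = (μ₀/4π)·2m₁/r³ along +z.
B₁ = 2(10⁻⁷)(0.0584)/(0.0859)³ = 1.843×10⁻⁵ T.
τ = m₂ B₁ sinθ.
τ = (0.674)(1.843×10⁻⁵)·sin90° = 1.242×10⁻⁵ N·m.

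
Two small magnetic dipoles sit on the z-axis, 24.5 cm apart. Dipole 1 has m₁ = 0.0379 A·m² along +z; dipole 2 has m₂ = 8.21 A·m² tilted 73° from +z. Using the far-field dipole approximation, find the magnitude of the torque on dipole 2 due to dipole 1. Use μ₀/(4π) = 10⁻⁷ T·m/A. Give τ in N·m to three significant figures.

τ ≈ 4.05×10⁻⁶ N·m

Dipole B is on the axis of dipole A, so B₁ there is axial: B₁ = (μ₀/4π)·2m₁/r³ along +z.
B₁ = 2(10⁻⁷)(0.0379)/(0.245)³ = 5.154×10⁻⁷ T.
τ = m₂ B₁ sinθ.
τ = (8.21)(5.154×10⁻⁷)·sin73° = 4.047×10⁻⁶ N·m.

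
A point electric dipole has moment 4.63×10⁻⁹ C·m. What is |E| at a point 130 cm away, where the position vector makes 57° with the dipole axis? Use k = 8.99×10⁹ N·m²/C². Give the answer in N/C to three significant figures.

At angle θ the dipole field magnitude is E = (kp/r³)·√(1 + 3cos²θ).
kp/r³ = (8.99×10⁹)(4.63×10⁻⁹) / (1.30)³ = 18.95 N/C.
√(1 + 3cos²57°) = √(1 + 3·0.2966) = √1.8899 ≈ 1.3747.
E ≈ 18.95 × 1.375 = 26.05 N/C.

E ≈ 26.0 N/C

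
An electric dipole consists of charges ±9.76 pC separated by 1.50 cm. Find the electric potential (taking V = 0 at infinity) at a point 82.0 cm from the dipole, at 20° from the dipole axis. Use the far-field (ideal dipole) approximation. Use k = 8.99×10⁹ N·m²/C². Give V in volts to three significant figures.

V ≈ 0.00184 V

Dipole moment p = qd = (9.76×10⁻¹² C)(0.0150 m) = 1.464×10⁻¹³ C·m.
The dipole potential is V = kp cosθ / r².
V = (8.99×10⁹)(1.464×10⁻¹³)·cos20° / (0.820)² = 0.001839 V.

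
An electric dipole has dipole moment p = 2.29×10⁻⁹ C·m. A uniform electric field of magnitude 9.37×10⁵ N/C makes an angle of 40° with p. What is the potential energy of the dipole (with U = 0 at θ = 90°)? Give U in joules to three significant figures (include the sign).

U ≈ -0.00164 J

U = −p·E = −pE cosθ.
U = −(2.29×10⁻⁹)(9.37×10⁵)·cos40° = -0.001644 J.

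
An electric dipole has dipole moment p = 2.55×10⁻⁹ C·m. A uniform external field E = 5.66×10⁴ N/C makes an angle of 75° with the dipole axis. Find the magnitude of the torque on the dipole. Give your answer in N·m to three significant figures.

Torque on an electric dipole: τ = pE sinθ.
τ = (2.55×10⁻⁹)(5.66×10⁴)·sin75° = 1.394×10⁻⁴ N·m.

τ ≈ 1.39×10⁻⁴ N·m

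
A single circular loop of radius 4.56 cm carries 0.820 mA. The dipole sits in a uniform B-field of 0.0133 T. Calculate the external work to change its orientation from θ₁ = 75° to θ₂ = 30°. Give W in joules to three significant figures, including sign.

Magnetic moment m = IA = Iπa² = (8.20×10⁻⁴)·π·(0.0456)² = 5.357×10⁻⁶ A·m².
W_ext = ΔU = −mB cosθ₂ + mB cosθ₁ = mB(cosθ₁ − cosθ₂).
W = (5.357×10⁻⁶)(0.0133)·(cos75° − cos30°) = (7.125×10⁻⁸)·(-0.6072) = -4.326×10⁻⁸ J.

W ≈ -4.33×10⁻⁸ J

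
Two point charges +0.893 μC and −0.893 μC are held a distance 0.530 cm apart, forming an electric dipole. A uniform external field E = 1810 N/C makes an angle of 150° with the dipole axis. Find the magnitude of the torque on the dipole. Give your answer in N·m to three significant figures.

τ ≈ 4.28×10⁻⁶ N·m

Dipole moment p = qd = (8.93×10⁻⁷ C)(0.00530 m) = 4.733×10⁻⁹ C·m.
Torque on an electric dipole: τ = pE sinθ.
τ = (4.733×10⁻⁹)(1810)·sin150° = 4.283×10⁻⁶ N·m.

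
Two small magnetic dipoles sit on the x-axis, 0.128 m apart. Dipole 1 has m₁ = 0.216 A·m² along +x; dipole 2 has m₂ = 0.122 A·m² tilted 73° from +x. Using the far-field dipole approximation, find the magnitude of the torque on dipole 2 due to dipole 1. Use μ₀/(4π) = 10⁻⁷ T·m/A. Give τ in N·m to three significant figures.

Dipole B is on the axis of dipole A, so B₁ there is axial: B₁ = (μ₀/4π)·2m₁/r³ along +x.
B₁ = 2(10⁻⁷)(0.216)/(0.128)³ = 2.060×10⁻⁵ T.
τ = m₂ B₁ sinθ.
τ = (0.122)(2.060×10⁻⁵)·sin73° = 2.403×10⁻⁶ N·m.

τ ≈ 2.40×10⁻⁶ N·m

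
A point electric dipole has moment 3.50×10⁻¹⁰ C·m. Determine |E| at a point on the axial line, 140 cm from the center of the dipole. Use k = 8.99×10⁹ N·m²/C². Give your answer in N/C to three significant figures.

On the dipole axis E = 2kp/r³.
E = 2·(8.99×10⁹)(3.50×10⁻¹⁰) / (1.40)³ = 2.293 N/C.

E ≈ 2.29 N/C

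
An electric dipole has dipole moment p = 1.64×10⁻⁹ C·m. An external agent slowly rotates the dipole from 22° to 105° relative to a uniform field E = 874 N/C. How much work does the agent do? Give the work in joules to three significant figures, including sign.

W ≈ 1.70×10⁻⁶ J

W_ext = ΔU = U(θ₂) − U(θ₁) = −pE cosθ₂ − (−pE cosθ₁) = pE(cosθ₁ − cosθ₂).
W = (1.64×10⁻⁹)(874)·(cos22° − cos105°) = (1.433×10⁻⁶)·(+1.1860) = 1.700×10⁻⁶ J.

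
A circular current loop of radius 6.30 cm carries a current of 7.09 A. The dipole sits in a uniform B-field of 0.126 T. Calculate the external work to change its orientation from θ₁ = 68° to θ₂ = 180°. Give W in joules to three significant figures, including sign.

Magnetic moment m = IA = Iπa² = (7.09)·π·(0.0630)² = 0.08841 A·m².
W_ext = ΔU = −mB cosθ₂ + mB cosθ₁ = mB(cosθ₁ − cosθ₂).
W = (0.08841)(0.126)·(cos68° − cos180°) = (0.01114)·(+1.3746) = 0.01531 J.

W ≈ 0.0153 J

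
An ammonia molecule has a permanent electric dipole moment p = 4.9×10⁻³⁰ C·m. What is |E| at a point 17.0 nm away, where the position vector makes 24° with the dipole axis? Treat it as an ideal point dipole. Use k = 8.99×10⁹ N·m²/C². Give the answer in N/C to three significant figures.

At angle θ the dipole field magnitude is E = (kp/r³)·√(1 + 3cos²θ).
kp/r³ = (8.99×10⁹)(4.90×10⁻³⁰) / (1.70×10⁻⁸)³ = 8966 N/C.
√(1 + 3cos²24°) = √(1 + 3·0.8346) = √3.5037 ≈ 1.8718.
E ≈ 8966 × 1.872 = 1.678×10⁴ N/C.

E ≈ 1.68×10⁴ N/C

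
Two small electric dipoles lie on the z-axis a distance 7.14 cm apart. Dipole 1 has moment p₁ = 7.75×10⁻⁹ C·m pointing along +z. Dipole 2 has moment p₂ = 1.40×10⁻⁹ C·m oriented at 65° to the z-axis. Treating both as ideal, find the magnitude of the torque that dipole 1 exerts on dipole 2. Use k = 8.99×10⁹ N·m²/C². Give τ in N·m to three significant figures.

The second dipole sits on the axis of the first, so the field there is axial: E₁ = 2kp₁/r³ along +z.
E₁ = 2(8.99×10⁹)(7.75×10⁻⁹)/(0.0714)³ = 3.828×10⁵ N/C.
Torque on the second dipole: τ = p₂ E₁ sinθ.
τ = (1.40×10⁻⁹)(3.828×10⁵)·sin65° = 4.857×10⁻⁴ N·m.

τ ≈ 4.86×10⁻⁴ N·m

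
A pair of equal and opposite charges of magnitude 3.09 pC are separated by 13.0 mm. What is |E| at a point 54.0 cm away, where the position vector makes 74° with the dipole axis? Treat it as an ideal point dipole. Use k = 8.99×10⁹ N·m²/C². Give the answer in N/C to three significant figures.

Dipole moment p = qd = (3.09×10⁻¹² C)(0.0130 m) = 4.017×10⁻¹⁴ C·m.
At angle θ the dipole field magnitude is E = (kp/r³)·√(1 + 3cos²θ).
kp/r³ = (8.99×10⁹)(4.017×10⁻¹⁴) / (0.540)³ = 0.002293 N/C.
√(1 + 3cos²74°) = √(1 + 3·0.0760) = √1.2279 ≈ 1.1081.
E ≈ 0.002293 × 1.108 = 0.002541 N/C.

E ≈ 0.00254 N/C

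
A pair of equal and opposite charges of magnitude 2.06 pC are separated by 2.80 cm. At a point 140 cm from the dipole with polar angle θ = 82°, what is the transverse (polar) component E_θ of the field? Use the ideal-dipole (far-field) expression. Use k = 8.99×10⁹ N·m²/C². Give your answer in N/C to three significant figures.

Dipole moment p = qd = (2.06×10⁻¹² C)(0.0280 m) = 5.768×10⁻¹⁴ C·m.
For a dipole, E_θ = (kp sinθ)/r³.
kp/r³ = (8.99×10⁹)(5.768×10⁻¹⁴)/(1.40)³ = 1.890×10⁻⁴ N/C.
E_θ = 1.890×10⁻⁴·sin82° = 1.871×10⁻⁴ N/C.

E_θ ≈ 1.87×10⁻⁴ N/C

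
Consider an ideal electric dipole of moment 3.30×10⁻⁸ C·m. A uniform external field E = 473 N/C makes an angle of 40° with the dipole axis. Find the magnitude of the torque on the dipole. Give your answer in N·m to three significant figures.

Torque on an electric dipole: τ = pE sinθ.
τ = (3.30×10⁻⁸)(473)·sin40° = 1.003×10⁻⁵ N·m.

τ ≈ 1.00×10⁻⁵ N·m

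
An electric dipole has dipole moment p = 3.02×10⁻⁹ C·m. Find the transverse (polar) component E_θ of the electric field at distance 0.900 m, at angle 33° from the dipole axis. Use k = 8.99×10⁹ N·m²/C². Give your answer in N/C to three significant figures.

E_θ ≈ 20.3 N/C

For a dipole, E_θ = (kp sinθ)/r³.
kp/r³ = (8.99×10⁹)(3.02×10⁻⁹)/(0.900)³ = 37.24 N/C.
E_θ = 37.24·sin33° = 20.28 N/C.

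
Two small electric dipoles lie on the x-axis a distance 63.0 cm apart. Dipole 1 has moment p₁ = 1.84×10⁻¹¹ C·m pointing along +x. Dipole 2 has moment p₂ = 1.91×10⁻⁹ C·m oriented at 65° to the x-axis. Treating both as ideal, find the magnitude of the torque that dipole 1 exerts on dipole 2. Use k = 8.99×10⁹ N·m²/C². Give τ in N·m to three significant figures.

The second dipole sits on the axis of the first, so the field there is axial: E₁ = 2kp₁/r³ along +x.
E₁ = 2(8.99×10⁹)(1.84×10⁻¹¹)/(0.630)³ = 1.323 N/C.
Torque on the second dipole: τ = p₂ E₁ sinθ.
τ = (1.91×10⁻⁹)(1.323)·sin65° = 2.290×10⁻⁹ N·m.

τ ≈ 2.29×10⁻⁹ N·m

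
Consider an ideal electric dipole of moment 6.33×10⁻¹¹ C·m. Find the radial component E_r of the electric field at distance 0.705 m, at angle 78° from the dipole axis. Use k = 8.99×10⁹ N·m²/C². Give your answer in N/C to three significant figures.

For a dipole, E_r = (2kp cosθ)/r³.
kp/r³ = (8.99×10⁹)(6.33×10⁻¹¹)/(0.705)³ = 1.624 N/C.
E_r = 2·1.624·cos78° = 0.6753 N/C.

E_r ≈ 0.675 N/C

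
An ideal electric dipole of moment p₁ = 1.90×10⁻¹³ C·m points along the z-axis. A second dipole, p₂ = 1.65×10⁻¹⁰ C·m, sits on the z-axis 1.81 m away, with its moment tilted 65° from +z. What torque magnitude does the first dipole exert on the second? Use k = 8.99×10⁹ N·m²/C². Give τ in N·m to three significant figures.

τ ≈ 8.62×10⁻¹⁴ N·m

The second dipole sits on the axis of the first, so the field there is axial: E₁ = 2kp₁/r³ along +z.
E₁ = 2(8.99×10⁹)(1.90×10⁻¹³)/(1.81)³ = 5.761×10⁻⁴ N/C.
Torque on the second dipole: τ = p₂ E₁ sinθ.
τ = (1.65×10⁻¹⁰)(5.761×10⁻⁴)·sin65° = 8.615×10⁻¹⁴ N·m.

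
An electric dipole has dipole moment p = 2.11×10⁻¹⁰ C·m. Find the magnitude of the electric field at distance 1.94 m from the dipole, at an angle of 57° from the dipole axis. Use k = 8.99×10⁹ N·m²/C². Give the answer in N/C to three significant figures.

At angle θ the dipole field magnitude is E = (kp/r³)·√(1 + 3cos²θ).
kp/r³ = (8.99×10⁹)(2.11×10⁻¹⁰) / (1.94)³ = 0.2598 N/C.
√(1 + 3cos²57°) = √(1 + 3·0.2966) = √1.8899 ≈ 1.3747.
E ≈ 0.2598 × 1.375 = 0.3572 N/C.

E ≈ 0.357 N/C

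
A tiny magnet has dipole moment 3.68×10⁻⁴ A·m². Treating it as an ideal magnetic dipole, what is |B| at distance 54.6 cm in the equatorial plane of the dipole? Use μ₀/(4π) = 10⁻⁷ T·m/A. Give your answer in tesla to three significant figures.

B ≈ 2.26×10⁻¹⁰ T

In the equatorial plane B = (μ₀/4π)·m/r³ (half the axial value).
B = (10⁻⁷)·(3.68×10⁻⁴) / (0.546)³ = 2.261×10⁻¹⁰ T.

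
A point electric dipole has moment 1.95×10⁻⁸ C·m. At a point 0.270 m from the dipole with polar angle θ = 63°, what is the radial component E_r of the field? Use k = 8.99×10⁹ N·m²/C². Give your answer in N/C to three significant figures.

For a dipole, E_r = (2kp cosθ)/r³.
kp/r³ = (8.99×10⁹)(1.95×10⁻⁸)/(0.270)³ = 8906 N/C.
E_r = 2·8906·cos63° = 8087 N/C.

E_r ≈ 8090 N/C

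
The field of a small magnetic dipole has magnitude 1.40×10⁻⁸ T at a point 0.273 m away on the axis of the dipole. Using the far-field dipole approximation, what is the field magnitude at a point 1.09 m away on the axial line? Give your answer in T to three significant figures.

B ≈ 2.20×10⁻¹⁰ T

Dipole fields scale as 1/r³ in the far field; the geometry is the same at both points.
B₂ = B₁ · (r₁/r₂)³ = 1.40×10⁻⁸ · (0.273/1.09)³.
(r₁/r₂)³ = (0.2505)³ = 0.01571.
B₂ ≈ 2.200×10⁻¹⁰ T.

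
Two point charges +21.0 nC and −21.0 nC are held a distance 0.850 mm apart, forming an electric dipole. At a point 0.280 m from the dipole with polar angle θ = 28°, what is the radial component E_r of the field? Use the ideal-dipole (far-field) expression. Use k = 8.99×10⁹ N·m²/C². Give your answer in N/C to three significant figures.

E_r ≈ 12.9 N/C

Dipole moment p = qd = (2.10×10⁻⁸ C)(8.50×10⁻⁴ m) = 1.785×10⁻¹¹ C·m.
For a dipole, E_r = (2kp cosθ)/r³.
kp/r³ = (8.99×10⁹)(1.785×10⁻¹¹)/(0.280)³ = 7.310 N/C.
E_r = 2·7.310·cos28° = 12.91 N/C.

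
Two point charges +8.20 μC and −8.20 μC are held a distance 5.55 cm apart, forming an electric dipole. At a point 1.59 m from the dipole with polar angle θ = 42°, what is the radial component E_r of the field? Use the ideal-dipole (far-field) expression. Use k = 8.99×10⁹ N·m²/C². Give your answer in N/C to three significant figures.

Dipole moment p = qd = (8.20×10⁻⁶ C)(0.0555 m) = 4.551×10⁻⁷ C·m.
For a dipole, E_r = (2kp cosθ)/r³.
kp/r³ = (8.99×10⁹)(4.551×10⁻⁷)/(1.59)³ = 1018 N/C.
E_r = 2·1018·cos42° = 1513 N/C.

E_r ≈ 1510 N/C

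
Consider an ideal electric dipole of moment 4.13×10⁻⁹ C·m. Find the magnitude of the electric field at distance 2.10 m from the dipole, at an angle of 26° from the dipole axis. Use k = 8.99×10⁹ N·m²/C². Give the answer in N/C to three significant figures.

E ≈ 7.42 N/C

At angle θ the dipole field magnitude is E = (kp/r³)·√(1 + 3cos²θ).
kp/r³ = (8.99×10⁹)(4.13×10⁻⁹) / (2.10)³ = 4.009 N/C.
√(1 + 3cos²26°) = √(1 + 3·0.8078) = √3.4235 ≈ 1.8503.
E ≈ 4.009 × 1.850 = 7.418 N/C.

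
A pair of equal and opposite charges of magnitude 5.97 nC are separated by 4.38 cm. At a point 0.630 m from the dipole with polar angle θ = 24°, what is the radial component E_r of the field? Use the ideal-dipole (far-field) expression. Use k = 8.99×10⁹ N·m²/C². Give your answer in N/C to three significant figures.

E_r ≈ 17.2 N/C

Dipole moment p = qd = (5.97×10⁻⁹ C)(0.0438 m) = 2.615×10⁻¹⁰ C·m.
For a dipole, E_r = (2kp cosθ)/r³.
kp/r³ = (8.99×10⁹)(2.615×10⁻¹⁰)/(0.630)³ = 9.402 N/C.
E_r = 2·9.402·cos24° = 17.18 N/C.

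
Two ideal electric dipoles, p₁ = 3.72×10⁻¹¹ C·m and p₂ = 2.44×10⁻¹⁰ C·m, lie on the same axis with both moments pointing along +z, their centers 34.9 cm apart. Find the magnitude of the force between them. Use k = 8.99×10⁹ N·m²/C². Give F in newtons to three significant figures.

F ≈ 3.30×10⁻⁸ N

On-axis field of dipole 1 at distance r: E = 2kp₁/r³. Force on dipole 2 is F = p₂·dE/dr (gradient along axis).
dE/dr = −6kp₁/r⁴, so |F| = 6kp₁p₂/r⁴ (attractive for aligned moments).
F = 6(8.99×10⁹)(3.72×10⁻¹¹)(2.44×10⁻¹⁰)/(0.349)⁴ = 3.300×10⁻⁸ N.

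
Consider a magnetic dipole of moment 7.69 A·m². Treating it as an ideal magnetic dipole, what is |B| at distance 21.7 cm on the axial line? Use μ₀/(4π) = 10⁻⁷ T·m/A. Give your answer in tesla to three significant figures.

B ≈ 1.51×10⁻⁴ T

On axis B = (μ₀/4π)·2m/r³.
B = 2·(10⁻⁷)·(7.69) / (0.217)³ = 1.505×10⁻⁴ T.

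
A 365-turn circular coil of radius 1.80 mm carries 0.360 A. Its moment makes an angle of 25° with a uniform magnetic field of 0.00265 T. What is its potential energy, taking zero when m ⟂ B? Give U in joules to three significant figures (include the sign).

m = NIA = NIπa² = 365·(0.360)·π·(0.00180)² = 0.001337 A·m².
U = −m·B = −mB cosθ.
U = −(0.001337)(0.00265)·cos25° = -3.211×10⁻⁶ J.

U ≈ -3.21×10⁻⁶ J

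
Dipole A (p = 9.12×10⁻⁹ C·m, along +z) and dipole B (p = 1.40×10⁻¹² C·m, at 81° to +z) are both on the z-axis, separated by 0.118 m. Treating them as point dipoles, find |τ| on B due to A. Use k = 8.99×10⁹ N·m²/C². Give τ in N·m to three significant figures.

τ ≈ 1.38×10⁻⁷ N·m

The second dipole sits on the axis of the first, so the field there is axial: E₁ = 2kp₁/r³ along +z.
E₁ = 2(8.99×10⁹)(9.12×10⁻⁹)/(0.118)³ = 9.980×10⁴ N/C.
Torque on the second dipole: τ = p₂ E₁ sinθ.
τ = (1.40×10⁻¹²)(9.980×10⁴)·sin81° = 1.380×10⁻⁷ N·m.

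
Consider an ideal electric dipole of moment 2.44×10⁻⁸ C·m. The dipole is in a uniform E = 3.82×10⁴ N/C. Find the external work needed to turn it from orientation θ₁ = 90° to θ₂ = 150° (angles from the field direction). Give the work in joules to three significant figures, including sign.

W ≈ 8.07×10⁻⁴ J

W_ext = ΔU = U(θ₂) − U(θ₁) = −pE cosθ₂ − (−pE cosθ₁) = pE(cosθ₁ − cosθ₂).
W = (2.44×10⁻⁸)(3.82×10⁴)·(cos90° − cos150°) = (9.321×10⁻⁴)·(+0.8660) = 8.072×10⁻⁴ J.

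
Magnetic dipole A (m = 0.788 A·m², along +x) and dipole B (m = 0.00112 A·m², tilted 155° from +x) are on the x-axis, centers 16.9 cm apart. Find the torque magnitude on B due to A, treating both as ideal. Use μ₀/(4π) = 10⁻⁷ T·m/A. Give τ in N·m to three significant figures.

τ ≈ 1.55×10⁻⁸ N·m

Dipole B is on the axis of dipole A, so B₁ there is axial: B₁ = (μ₀/4π)·2m₁/r³ along +x.
B₁ = 2(10⁻⁷)(0.788)/(0.169)³ = 3.265×10⁻⁵ T.
τ = m₂ B₁ sinθ.
τ = (0.00112)(3.265×10⁻⁵)·sin155° = 1.545×10⁻⁸ N·m.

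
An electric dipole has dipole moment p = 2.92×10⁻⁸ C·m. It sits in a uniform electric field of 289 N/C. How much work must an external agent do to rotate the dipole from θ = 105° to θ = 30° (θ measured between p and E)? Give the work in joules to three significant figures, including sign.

W ≈ -9.49×10⁻⁶ J

W_ext = ΔU = U(θ₂) − U(θ₁) = −pE cosθ₂ − (−pE cosθ₁) = pE(cosθ₁ − cosθ₂).
W = (2.92×10⁻⁸)(289)·(cos105° − cos30°) = (8.439×10⁻⁶)·(-1.1248) = -9.492×10⁻⁶ J.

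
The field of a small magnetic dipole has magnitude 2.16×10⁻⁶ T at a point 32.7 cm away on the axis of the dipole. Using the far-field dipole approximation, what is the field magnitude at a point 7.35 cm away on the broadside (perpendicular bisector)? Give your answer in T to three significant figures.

Dipole fields scale as 1/r³ in the far field.
The axial field is twice the equatorial field at the same r, so the geometry factor is 1/2.
B₂ = B₁ · (1/2) · (r₁/r₂)³ = 2.16×10⁻⁶ · 0.5 · (32.7/7.35)³.
(r₁/r₂)³ = (4.449)³ = 88.06.
B₂ ≈ 9.511×10⁻⁵ T.

B ≈ 9.51×10⁻⁵ T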